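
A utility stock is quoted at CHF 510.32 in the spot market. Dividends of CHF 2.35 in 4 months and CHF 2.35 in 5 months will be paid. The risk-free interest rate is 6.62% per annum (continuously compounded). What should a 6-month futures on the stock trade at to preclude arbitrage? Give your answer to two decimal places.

PV(dividends) I = 2.35·e^(−0.0662·4/12) + 2.35·e^(−0.0662·5/12)
I = 2.2987 + 2.2861 = 4.5848
F = (S − I)·e^(rT) = (510.32 − 4.5848) · e^(0.0662·6/12)
= 505.7352 · e^0.033100 = 505.7352 × 1.033654 = CHF 522.76

CHF 522.76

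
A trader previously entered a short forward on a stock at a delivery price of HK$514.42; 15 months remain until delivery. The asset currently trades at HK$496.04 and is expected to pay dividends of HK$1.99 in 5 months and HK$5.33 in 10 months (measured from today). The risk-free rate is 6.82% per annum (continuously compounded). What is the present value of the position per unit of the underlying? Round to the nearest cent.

PV(remaining dividends) I = 1.99·e^(−0.0682·5/12) + 5.33·e^(−0.0682·10/12) = 6.9698
Current forward F = (S − I)·e^(rT) = (496.04 − 6.9698)·e^(0.0682·15/12) = 489.0702 × 1.088989 = 532.5921
Value (long) = (F − K)·e^(−rT) = (532.5921 − 514.42) × 0.918283 = 16.6871
Short position value = −(long value) = -HK$16.69

-HK$16.69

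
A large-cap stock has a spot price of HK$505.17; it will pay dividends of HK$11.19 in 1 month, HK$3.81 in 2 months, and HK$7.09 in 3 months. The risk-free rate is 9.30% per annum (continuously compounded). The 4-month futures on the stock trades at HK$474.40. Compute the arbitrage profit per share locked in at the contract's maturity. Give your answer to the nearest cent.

HK$24.21 per share

PV(dividends) I = 11.19·e^(−0.0930·1/12) + 3.81·e^(−0.0930·2/12) + 7.09·e^(−0.0930·3/12) = 21.7821
Fair futures F* = (S − I)·e^(rT) = (505.17 − 21.7821)·e^0.031000 = 483.3879 × 1.031486 = 498.6079
Market HK$474.40 < fair 498.6079: forward underpriced → reverse cash-and-carry (short the stock, invest proceeds at r, pay the dividends, go long the forward).
Profit at T = |F_mkt − F*| = |474.40 − 498.6079| = HK$24.21 per share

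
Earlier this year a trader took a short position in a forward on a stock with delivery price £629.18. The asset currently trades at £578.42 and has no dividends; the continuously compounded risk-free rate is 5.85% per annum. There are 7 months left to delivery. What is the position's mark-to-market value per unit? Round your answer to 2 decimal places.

Current fair forward for the remaining 7 months: F = S·e^(r·T), r = 0.0585
F = 578.42 · e^(0.0585 × 7/12) = 578.42 × 1.034714 = 598.4993
Value of long forward = (F − K)·e^(−rT) = (598.4993 − 629.18) · e^(−0.0585·7/12)
= -30.6807 × 0.966451 = -29.65
Short position value = −(long value) = £29.65

£29.65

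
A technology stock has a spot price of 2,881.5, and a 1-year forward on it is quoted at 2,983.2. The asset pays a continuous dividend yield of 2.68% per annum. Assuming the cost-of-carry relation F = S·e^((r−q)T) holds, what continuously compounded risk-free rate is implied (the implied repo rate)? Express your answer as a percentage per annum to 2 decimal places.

From F = S·e^((r−q)T): (r − q) = ln(F/S)/T
ln(2983.2/2881.5) = ln(1.035294) = 0.034685
(r − q) = 0.034685 / (1) = 0.034685
r = ln(F/S)/T + q = 0.034685 + 0.0268 = 0.061485
r = 6.15%

6.15%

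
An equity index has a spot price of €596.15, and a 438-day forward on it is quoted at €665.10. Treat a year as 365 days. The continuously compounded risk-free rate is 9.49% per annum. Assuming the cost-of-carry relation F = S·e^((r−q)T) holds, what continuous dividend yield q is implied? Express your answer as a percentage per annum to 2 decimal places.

0.37%

From F = S·e^((r−q)T): (r − q) = ln(F/S)/T
ln(665.10/596.15) = ln(1.115659) = 0.109445
(r − q) = 0.109445 / (438/365) = 0.091204
q = r − ln(F/S)/T = 0.0949 − 0.091204 = 0.003696
q = 0.37%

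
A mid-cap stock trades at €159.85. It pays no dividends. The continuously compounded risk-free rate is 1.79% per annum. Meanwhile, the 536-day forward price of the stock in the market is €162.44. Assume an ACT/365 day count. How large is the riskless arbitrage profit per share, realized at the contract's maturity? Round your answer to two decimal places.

€1.67 per share

Fair forward: F* = S·e^(carry·T), with carry = r = 0.0179
F* = 159.85 · e^(0.0179 × 536/365) = 159.85 · e^0.026286 = 159.85 × 1.026635 = €164.1076
Market €162.44 < fair €164.1076: forward underpriced → reverse cash-and-carry (short spot, go long the forward).
At maturity, profit = |F_mkt − F*| = |162.44 − 164.1076| = €1.67 per share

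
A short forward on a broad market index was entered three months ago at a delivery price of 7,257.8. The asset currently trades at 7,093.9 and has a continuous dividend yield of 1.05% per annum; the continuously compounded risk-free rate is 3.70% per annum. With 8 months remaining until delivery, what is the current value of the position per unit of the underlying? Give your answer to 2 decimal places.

Current fair forward for the remaining 8 months: F = S·e^((r − q)·T), (r − q) = 0.0370 − 0.0105 = 0.0265
F = 7093.9 · e^(0.0265 × 8/12) = 7093.9 × 1.01782365 = 7220.3392
Value of long forward = (F − K)·e^(−rT) = (7220.3392 − 7257.8) · e^(−0.0370·8/12)
= -37.4608 × 0.97563507 = -36.55
Short position value = −(long value) = 36.55

36.55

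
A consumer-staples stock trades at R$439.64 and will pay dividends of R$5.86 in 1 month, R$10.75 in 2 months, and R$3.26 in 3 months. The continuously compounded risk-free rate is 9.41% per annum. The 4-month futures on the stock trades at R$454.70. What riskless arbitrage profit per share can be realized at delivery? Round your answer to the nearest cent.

PV(dividends) I = 5.86·e^(−0.0941·1/12) + 10.75·e^(−0.0941·2/12) + 3.26·e^(−0.0941·3/12) = 19.5812
Fair futures F* = (S − I)·e^(rT) = (439.64 − 19.5812)·e^0.031367 = 420.0588 × 1.031864 = 433.4436
Market R$454.70 > fair 433.4436: forward overpriced → cash-and-carry (borrow at r, buy the stock and collect the dividends, short the forward).
Profit at T = |F_mkt − F*| = |454.70 − 433.4436| = R$21.26 per share

R$21.26 per share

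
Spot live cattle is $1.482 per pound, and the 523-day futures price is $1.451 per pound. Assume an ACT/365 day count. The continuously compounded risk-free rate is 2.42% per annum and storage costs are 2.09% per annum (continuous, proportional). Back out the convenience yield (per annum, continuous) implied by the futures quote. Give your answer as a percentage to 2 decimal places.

F = S·e^((r+u−y)T) ⇒ (r+u−y) = ln(F/S)/T
ln(1.451/1.482) = -0.021140; /T ⇒ -0.014754
y = r + u − ln(F/S)/T = 0.0242 + 0.0209 + 0.014754 = 0.059854
y = 5.99%

5.99%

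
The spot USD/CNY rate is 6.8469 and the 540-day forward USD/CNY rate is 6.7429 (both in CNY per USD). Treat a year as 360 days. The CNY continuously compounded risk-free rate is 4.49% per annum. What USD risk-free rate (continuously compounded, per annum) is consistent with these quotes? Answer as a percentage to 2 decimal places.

5.51%

F = S·e^((r_CNY − r_USD)T) ⇒ r_USD = r_CNY − ln(F/S)/T
ln(6.7429/6.8469) = -0.015306; /(540/360) = -0.010204
r_USD = 0.0449 + 0.010204 = 0.055104
r_USD = 5.51%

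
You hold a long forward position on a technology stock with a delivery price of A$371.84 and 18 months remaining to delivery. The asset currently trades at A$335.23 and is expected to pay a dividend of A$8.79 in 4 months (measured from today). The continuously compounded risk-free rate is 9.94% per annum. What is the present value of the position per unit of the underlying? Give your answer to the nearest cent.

A$6.39

PV(remaining dividends) I = 8.79·e^(−0.0994·4/12) = 8.5035
Current forward F = (S − I)·e^(rT) = (335.23 − 8.5035)·e^(0.0994·18/12) = 326.7265 × 1.160789 = 379.2605
Value (long) = (F − K)·e^(−rT) = (379.2605 − 371.84) × 0.861483 = 6.3926
Value = A$6.39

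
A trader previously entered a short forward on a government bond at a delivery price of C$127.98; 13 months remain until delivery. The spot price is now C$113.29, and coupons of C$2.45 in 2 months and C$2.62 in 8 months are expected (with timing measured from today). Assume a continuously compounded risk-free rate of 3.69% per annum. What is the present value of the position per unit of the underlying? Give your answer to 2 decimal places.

PV(remaining coupons) I = 2.45·e^(−0.0369·2/12) + 2.62·e^(−0.0369·8/12) = 4.9913
Current forward F = (S − I)·e^(rT) = (113.29 − 4.9913)·e^(0.0369·13/12) = 108.2987 × 1.040785 = 112.7157
Value (long) = (F − K)·e^(−rT) = (112.7157 − 127.98) × 0.960813 = -14.6661
Short position value = −(long value) = C$14.67

C$14.67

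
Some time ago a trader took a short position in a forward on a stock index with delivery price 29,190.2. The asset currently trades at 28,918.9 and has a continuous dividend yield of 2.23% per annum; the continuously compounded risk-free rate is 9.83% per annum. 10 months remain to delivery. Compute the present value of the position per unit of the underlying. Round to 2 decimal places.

Current fair forward for the remaining 10 months: F = S·e^((r − q)·T), (r − q) = 0.0983 − 0.0223 = 0.0760
F = 28918.9 · e^(0.0760 × 10/12) = 28918.9 × 1.06538191 = 30809.6729
Value of long forward = (F − K)·e^(−rT) = (30809.6729 − 29190.2) · e^(−0.0983·10/12)
= 1619.4729 × 0.92134873 = 1492.10
Short position value = −(long value) = -1492.10

-1492.10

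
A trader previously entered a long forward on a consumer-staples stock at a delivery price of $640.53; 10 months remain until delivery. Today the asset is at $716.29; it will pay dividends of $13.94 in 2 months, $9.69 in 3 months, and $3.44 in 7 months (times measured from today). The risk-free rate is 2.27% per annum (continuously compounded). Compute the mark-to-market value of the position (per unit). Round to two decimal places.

$60.85

PV(remaining dividends) I = 13.94·e^(−0.0227·2/12) + 9.69·e^(−0.0227·3/12) + 3.44·e^(−0.0227·7/12) = 26.9173
Current forward F = (S − I)·e^(rT) = (716.29 − 26.9173)·e^(0.0227·10/12) = 689.3727 × 1.019097 = 702.5377
Value (long) = (F − K)·e^(−rT) = (702.5377 − 640.53) × 0.981261 = 60.8457
Value = $60.85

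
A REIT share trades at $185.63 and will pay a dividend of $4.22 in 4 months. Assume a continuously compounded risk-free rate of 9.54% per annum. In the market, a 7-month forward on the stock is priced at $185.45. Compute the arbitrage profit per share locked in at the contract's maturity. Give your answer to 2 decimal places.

PV(dividends) I = 4.22·e^(−0.0954·4/12) = 4.0879
Fair forward F* = (S − I)·e^(rT) = (185.63 − 4.0879)·e^0.055650 = 181.5421 × 1.057228 = 191.9314
Market $185.45 < fair 191.9314: forward underpriced → reverse cash-and-carry (short the stock, invest proceeds at r, pay the dividends, go long the forward).
Profit at T = |F_mkt − F*| = |185.45 − 191.9314| = $6.48 per share

$6.48 per share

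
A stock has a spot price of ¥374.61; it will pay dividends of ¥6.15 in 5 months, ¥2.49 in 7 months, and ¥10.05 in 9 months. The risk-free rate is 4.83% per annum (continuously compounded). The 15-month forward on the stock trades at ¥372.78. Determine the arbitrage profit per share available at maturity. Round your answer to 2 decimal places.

PV(dividends) I = 6.15·e^(−0.0483·5/12) + 2.49·e^(−0.0483·7/12) + 10.05·e^(−0.0483·9/12) = 18.1407
Fair forward F* = (S − I)·e^(rT) = (374.61 − 18.1407)·e^0.060375 = 356.4693 × 1.062235 = 378.6542
Market ¥372.78 < fair 378.6542: forward underpriced → reverse cash-and-carry (short the stock, invest proceeds at r, pay the dividends, go long the forward).
Profit at T = |F_mkt − F*| = |372.78 − 378.6542| = ¥5.87 per share

¥5.87 per share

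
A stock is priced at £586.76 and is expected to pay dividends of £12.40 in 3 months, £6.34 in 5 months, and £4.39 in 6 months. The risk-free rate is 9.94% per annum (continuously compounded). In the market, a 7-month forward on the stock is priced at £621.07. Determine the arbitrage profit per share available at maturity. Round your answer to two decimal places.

PV(dividends) I = 12.40·e^(−0.0994·3/12) + 6.34·e^(−0.0994·5/12) + 4.39·e^(−0.0994·6/12) = 22.3556
Fair forward F* = (S − I)·e^(rT) = (586.76 − 22.3556)·e^0.057983 = 564.4044 × 1.059697 = 598.0976
Market £621.07 > fair 598.0976: forward overpriced → cash-and-carry (borrow at r, buy the stock and collect the dividends, short the forward).
Profit at T = |F_mkt − F*| = |621.07 − 598.0976| = £22.97 per share

£22.97 per share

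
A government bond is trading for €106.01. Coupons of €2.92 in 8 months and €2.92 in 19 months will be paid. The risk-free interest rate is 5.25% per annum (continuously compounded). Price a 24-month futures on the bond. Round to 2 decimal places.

PV(coupons) I = 2.92·e^(−0.0525·8/12) + 2.92·e^(−0.0525·19/12)
I = 2.8196 + 2.6871 = 5.5067
F = (S − I)·e^(rT) = (106.01 − 5.5067) · e^(0.0525·24/12)
= 100.5033 · e^0.105000 = 100.5033 × 1.110711 = €111.63

€111.63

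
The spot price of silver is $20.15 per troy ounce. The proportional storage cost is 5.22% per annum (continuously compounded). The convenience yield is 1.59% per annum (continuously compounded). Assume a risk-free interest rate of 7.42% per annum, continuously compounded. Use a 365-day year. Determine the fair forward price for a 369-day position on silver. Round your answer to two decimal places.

Net carry = r + u − y = 0.0742 + 0.0522 − 0.0159 = 0.1105
F = S·e^((r+u−y)T) = 20.15 · e^(0.1105 × 369/365) = 20.15 · e^0.111711
= 20.15 × 1.118190 = $22.53 per troy ounce

$22.53 per troy ounce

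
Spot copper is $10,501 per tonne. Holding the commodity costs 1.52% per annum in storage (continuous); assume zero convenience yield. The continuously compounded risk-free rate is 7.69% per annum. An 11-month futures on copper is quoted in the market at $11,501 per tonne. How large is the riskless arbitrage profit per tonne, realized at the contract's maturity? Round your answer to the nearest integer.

Fair futures: F* = S·e^(carry·T), with carry = (r + u) = 0.0769 + 0.0152 = 0.0921
F* = 10501 · e^(0.0921 × 11/12) = 10501 · e^0.084425 = 10501 × 1.088091 = $11426.0436
Market $11501 > fair $11426.0436: forward overpriced → cash-and-carry (buy spot, short the forward).
At maturity, profit = |F_mkt − F*| = |11501 − 11426.0436| = $75 per tonne

$75 per tonne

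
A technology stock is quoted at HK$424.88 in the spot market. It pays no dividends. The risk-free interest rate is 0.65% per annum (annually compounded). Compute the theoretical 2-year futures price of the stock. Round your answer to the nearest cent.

HK$430.42

F = S · (1+r)^T
= 424.88 × 1.013042
F = HK$430.42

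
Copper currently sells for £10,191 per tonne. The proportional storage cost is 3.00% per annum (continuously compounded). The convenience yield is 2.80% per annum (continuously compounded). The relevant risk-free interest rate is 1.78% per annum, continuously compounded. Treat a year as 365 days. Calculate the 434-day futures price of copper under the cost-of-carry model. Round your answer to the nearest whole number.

£10,434 per tonne

Net carry = r + u − y = 0.0178 + 0.0300 − 0.0280 = 0.0198
F = S·e^((r+u−y)T) = 10191 · e^(0.0198 × 434/365) = 10191 · e^0.023543
= 10191 × 1.023822 = £10,434 per tonne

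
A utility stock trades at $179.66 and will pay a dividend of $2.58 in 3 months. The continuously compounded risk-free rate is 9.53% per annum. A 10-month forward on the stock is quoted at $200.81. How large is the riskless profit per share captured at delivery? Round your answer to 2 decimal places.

PV(dividends) I = 2.58·e^(−0.0953·3/12) = 2.5193
Fair forward F* = (S − I)·e^(rT) = (179.66 − 2.5193)·e^0.079417 = 177.1407 × 1.082656 = 191.7824
Market $200.81 > fair 191.7824: forward overpriced → cash-and-carry (borrow at r, buy the stock and collect the dividends, short the forward).
Profit at T = |F_mkt − F*| = |200.81 − 191.7824| = $9.03 per share

$9.03 per share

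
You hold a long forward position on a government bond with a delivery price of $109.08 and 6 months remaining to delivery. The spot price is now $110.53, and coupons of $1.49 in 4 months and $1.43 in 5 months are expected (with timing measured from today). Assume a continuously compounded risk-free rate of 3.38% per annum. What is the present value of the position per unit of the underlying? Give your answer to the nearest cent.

$0.39

PV(remaining coupons) I = 1.49·e^(−0.0338·4/12) + 1.43·e^(−0.0338·5/12) = 2.8833
Current forward F = (S − I)·e^(rT) = (110.53 − 2.8833)·e^(0.0338·6/12) = 107.6467 × 1.017044 = 109.4814
Value (long) = (F − K)·e^(−rT) = (109.4814 − 109.08) × 0.983242 = 0.3947
Value = $0.39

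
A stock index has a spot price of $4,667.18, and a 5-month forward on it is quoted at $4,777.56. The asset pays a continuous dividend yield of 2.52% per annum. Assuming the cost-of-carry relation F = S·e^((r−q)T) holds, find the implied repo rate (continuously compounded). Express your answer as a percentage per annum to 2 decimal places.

8.13%

From F = S·e^((r−q)T): (r − q) = ln(F/S)/T
ln(4777.56/4667.18) = ln(1.023650) = 0.023375
(r − q) = 0.023375 / (5/12) = 0.056100
r = ln(F/S)/T + q = 0.056100 + 0.0252 = 0.081300
r = 8.13%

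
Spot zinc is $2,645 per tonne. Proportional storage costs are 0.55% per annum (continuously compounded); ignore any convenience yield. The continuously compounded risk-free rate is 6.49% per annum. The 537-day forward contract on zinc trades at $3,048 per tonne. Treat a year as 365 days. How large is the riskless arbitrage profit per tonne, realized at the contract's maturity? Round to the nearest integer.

Fair forward: F* = S·e^(carry·T), with carry = (r + u) = 0.0649 + 0.0055 = 0.0704
F* = 2645 · e^(0.0704 × 537/365) = 2645 · e^0.103575 = 2645 × 1.109129 = $2933.6462
Market $3048 > fair $2933.6462: forward overpriced → cash-and-carry (buy spot, short the forward).
At maturity, profit = |F_mkt − F*| = |3048 − 2933.6462| = $114 per tonne

$114 per tonne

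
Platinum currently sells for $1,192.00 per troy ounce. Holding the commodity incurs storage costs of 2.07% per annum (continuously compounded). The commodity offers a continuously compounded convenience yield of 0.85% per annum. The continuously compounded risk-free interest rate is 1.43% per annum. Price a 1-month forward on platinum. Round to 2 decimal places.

Net carry = r + u − y = 0.0143 + 0.0207 − 0.0085 = 0.0265
F = S·e^((r+u−y)T) = 1192.00 · e^(0.0265 × 1/12) = 1192.00 · e^0.00220833
= 1192.00 × 1.00221077 = $1,194.64 per troy ounce

$1,194.64 per troy ounce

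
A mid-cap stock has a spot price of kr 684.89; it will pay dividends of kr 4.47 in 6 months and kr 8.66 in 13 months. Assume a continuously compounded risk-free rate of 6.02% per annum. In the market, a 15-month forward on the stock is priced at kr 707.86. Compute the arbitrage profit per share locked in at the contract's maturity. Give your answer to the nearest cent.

PV(dividends) I = 4.47·e^(−0.0602·6/12) + 8.66·e^(−0.0602·13/12) = 12.4507
Fair forward F* = (S − I)·e^(rT) = (684.89 − 12.4507)·e^0.075250 = 672.4393 × 1.078154 = 724.9931
Market kr 707.86 < fair 724.9931: forward underpriced → reverse cash-and-carry (short the stock, invest proceeds at r, pay the dividends, go long the forward).
Profit at T = |F_mkt − F*| = |707.86 − 724.9931| = kr 17.13 per share

kr 17.13 per share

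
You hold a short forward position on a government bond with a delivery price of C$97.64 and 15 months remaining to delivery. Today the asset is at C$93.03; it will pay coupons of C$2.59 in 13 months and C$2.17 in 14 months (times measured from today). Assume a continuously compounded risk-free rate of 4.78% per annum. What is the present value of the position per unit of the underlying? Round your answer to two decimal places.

PV(remaining coupons) I = 2.59·e^(−0.0478·13/12) + 2.17·e^(−0.0478·14/12) = 4.5116
Current forward F = (S − I)·e^(rT) = (93.03 − 4.5116)·e^(0.0478·15/12) = 88.5184 × 1.061571 = 93.9686
Value (long) = (F − K)·e^(−rT) = (93.9686 − 97.64) × 0.942000 = -3.4585
Short position value = −(long value) = C$3.46

C$3.46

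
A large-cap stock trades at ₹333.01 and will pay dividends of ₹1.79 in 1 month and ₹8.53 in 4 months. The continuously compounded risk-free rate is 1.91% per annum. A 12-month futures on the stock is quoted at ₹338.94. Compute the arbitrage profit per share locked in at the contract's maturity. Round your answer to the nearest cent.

₹9.97 per share

PV(dividends) I = 1.79·e^(−0.0191·1/12) + 8.53·e^(−0.0191·4/12) = 10.2630
Fair futures F* = (S − I)·e^(rT) = (333.01 − 10.2630)·e^0.019100 = 322.7470 × 1.019284 = 328.9709
Market ₹338.94 > fair 328.9709: forward overpriced → cash-and-carry (borrow at r, buy the stock and collect the dividends, short the forward).
Profit at T = |F_mkt − F*| = |338.94 − 328.9709| = ₹9.97 per share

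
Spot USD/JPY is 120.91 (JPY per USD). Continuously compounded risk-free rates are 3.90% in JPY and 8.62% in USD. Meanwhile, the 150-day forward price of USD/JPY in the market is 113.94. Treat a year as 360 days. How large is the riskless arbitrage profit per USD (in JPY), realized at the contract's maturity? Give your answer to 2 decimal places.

Fair forward: F* = S·e^(carry·T), with carry = (r_JPY − r_USD) = 0.0390 − 0.0862 = -0.0472
F* = 120.91 · e^(-0.0472 × 150/360) = 120.91 · e^-0.019667 = 120.91 × 0.980525 = 118.5553
Market 113.94 < fair 118.5553: forward underpriced → reverse cash-and-carry (short spot, go long the forward).
At maturity, profit = |F_mkt − F*| = |113.94 − 118.5553| = 4.62 per USD (in JPY)

4.62 per USD (in JPY)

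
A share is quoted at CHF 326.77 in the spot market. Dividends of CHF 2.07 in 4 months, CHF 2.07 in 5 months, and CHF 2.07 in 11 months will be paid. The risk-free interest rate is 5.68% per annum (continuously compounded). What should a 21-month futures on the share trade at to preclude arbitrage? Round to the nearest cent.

PV(dividends) I = 2.07·e^(−0.0568·4/12) + 2.07·e^(−0.0568·5/12) + 2.07·e^(−0.0568·11/12)
I = 2.0312 + 2.0216 + 1.9650 = 6.0178
F = (S − I)·e^(rT) = (326.77 − 6.0178) · e^(0.0568·21/12)
= 320.7522 · e^0.099400 = 320.7522 × 1.104508 = CHF 354.27

CHF 354.27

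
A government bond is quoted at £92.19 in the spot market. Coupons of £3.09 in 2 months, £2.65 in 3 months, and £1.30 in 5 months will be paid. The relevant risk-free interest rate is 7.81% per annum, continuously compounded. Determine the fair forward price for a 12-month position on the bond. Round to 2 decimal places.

PV(coupons) I = 3.09·e^(−0.0781·2/12) + 2.65·e^(−0.0781·3/12) + 1.30·e^(−0.0781·5/12)
I = 3.0500 + 2.5988 + 1.2584 = 6.9072
F = (S − I)·e^(rT) = (92.19 − 6.9072) · e^(0.0781·12/12)
= 85.2828 · e^0.078100 = 85.2828 × 1.081231 = £92.21

£92.21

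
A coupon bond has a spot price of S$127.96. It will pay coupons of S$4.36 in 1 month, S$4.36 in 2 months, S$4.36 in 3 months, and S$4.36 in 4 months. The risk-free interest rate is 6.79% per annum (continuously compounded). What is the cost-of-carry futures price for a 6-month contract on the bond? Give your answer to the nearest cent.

PV(coupons) I = 4.36·e^(−0.0679·1/12) + 4.36·e^(−0.0679·2/12) + 4.36·e^(−0.0679·3/12) + 4.36·e^(−0.0679·4/12)
I = 4.3354 + 4.3109 + 4.2866 + 4.2624 = 17.1953
F = (S − I)·e^(rT) = (127.96 − 17.1953) · e^(0.0679·6/12)
= 110.7647 · e^0.033950 = 110.7647 × 1.034533 = S$114.59

S$114.59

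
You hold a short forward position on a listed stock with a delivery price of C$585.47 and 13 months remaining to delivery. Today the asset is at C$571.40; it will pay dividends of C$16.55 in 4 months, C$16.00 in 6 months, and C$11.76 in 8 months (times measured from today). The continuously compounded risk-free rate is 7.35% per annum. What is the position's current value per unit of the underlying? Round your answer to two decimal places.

PV(remaining dividends) I = 16.55·e^(−0.0735·4/12) + 16.00·e^(−0.0735·6/12) + 11.76·e^(−0.0735·8/12) = 42.7698
Current forward F = (S − I)·e^(rT) = (571.40 − 42.7698)·e^(0.0735·13/12) = 528.6302 × 1.082881 = 572.4436
Value (long) = (F − K)·e^(−rT) = (572.4436 − 585.47) × 0.923463 = -12.0294
Short position value = −(long value) = C$12.03

C$12.03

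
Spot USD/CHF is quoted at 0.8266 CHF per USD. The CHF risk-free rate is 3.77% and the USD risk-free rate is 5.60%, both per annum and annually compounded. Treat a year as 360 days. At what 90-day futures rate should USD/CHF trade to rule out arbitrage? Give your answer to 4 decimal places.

By covered interest parity, F = S · (1+r_CHF)^T / (1+r_USD)^T
= 0.8266 × 1.009295 / 1.013715 = 0.8266 × 0.995640
F = 0.8230 CHF per USD

0.8230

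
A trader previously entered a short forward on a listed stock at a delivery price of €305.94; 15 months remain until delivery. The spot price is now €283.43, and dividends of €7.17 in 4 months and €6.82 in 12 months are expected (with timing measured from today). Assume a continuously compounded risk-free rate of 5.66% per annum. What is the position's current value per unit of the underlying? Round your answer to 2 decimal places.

PV(remaining dividends) I = 7.17·e^(−0.0566·4/12) + 6.82·e^(−0.0566·12/12) = 13.4807
Current forward F = (S − I)·e^(rT) = (283.43 − 13.4807)·e^(0.0566·15/12) = 269.9493 × 1.073313 = 289.7401
Value (long) = (F − K)·e^(−rT) = (289.7401 − 305.94) × 0.931695 = -15.0934
Short position value = −(long value) = €15.09

€15.09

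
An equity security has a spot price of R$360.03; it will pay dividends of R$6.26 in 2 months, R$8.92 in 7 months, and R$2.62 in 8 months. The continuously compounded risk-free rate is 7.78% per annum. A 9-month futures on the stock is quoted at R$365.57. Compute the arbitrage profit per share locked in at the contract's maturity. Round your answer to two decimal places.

PV(dividends) I = 6.26·e^(−0.0778·2/12) + 8.92·e^(−0.0778·7/12) + 2.62·e^(−0.0778·8/12) = 17.1912
Fair futures F* = (S − I)·e^(rT) = (360.03 − 17.1912)·e^0.058350 = 342.8388 × 1.060086 = 363.4386
Market R$365.57 > fair 363.4386: forward overpriced → cash-and-carry (borrow at r, buy the stock and collect the dividends, short the forward).
Profit at T = |F_mkt − F*| = |365.57 − 363.4386| = R$2.13 per share

R$2.13 per share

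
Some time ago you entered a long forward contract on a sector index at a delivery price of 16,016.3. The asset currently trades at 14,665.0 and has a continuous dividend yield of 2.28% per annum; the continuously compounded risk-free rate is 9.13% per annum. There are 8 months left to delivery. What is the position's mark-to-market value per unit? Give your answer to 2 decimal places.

Current fair forward for the remaining 8 months: F = S·e^((r − q)·T), (r − q) = 0.0913 − 0.0228 = 0.0685
F = 14665.0 · e^(0.0685 × 8/12) = 14665.0 × 1.04672544 = 15350.2286
Value of long forward = (F − K)·e^(−rT) = (15350.2286 − 16016.3) · e^(−0.0913·8/12)
= -666.0714 × 0.94094869 = -626.74

-626.74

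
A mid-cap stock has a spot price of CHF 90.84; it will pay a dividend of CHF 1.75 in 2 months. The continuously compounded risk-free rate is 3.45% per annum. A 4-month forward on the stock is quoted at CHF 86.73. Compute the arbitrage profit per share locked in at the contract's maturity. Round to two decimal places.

CHF 3.40 per share

PV(dividends) I = 1.75·e^(−0.0345·2/12) = 1.7400
Fair forward F* = (S − I)·e^(rT) = (90.84 − 1.7400)·e^0.011500 = 89.1000 × 1.011566 = 90.1305
Market CHF 86.73 < fair 90.1305: forward underpriced → reverse cash-and-carry (short the stock, invest proceeds at r, pay the dividends, go long the forward).
Profit at T = |F_mkt − F*| = |86.73 − 90.1305| = CHF 3.40 per share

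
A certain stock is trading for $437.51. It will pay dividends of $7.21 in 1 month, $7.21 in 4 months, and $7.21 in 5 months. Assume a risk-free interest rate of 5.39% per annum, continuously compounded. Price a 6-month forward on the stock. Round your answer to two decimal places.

$427.57

PV(dividends) I = 7.21·e^(−0.0539·1/12) + 7.21·e^(−0.0539·4/12) + 7.21·e^(−0.0539·5/12)
I = 7.1777 + 7.0816 + 7.0499 = 21.3092
F = (S − I)·e^(rT) = (437.51 − 21.3092) · e^(0.0539·6/12)
= 416.2008 · e^0.026950 = 416.2008 × 1.027316 = $427.57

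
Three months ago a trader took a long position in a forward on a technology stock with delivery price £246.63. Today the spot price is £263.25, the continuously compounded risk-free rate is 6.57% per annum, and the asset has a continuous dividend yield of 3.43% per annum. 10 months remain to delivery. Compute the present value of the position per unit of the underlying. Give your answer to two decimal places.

£22.34

Current fair forward for the remaining 10 months: F = S·e^((r − q)·T), (r − q) = 0.0657 − 0.0343 = 0.0314
F = 263.25 · e^(0.0314 × 10/12) = 263.25 × 1.026512 = 270.2293
Value of long forward = (F − K)·e^(−rT) = (270.2293 − 246.63) · e^(−0.0657·10/12)
= 23.5993 × 0.946722 = 22.34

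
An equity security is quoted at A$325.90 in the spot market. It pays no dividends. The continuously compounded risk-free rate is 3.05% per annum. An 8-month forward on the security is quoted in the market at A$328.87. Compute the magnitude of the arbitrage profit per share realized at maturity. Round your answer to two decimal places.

A$3.72 per share

Fair forward: F* = S·e^(carry·T), with carry = r = 0.0305
F* = 325.90 · e^(0.0305 × 8/12) = 325.90 · e^0.020333 = 325.90 × 1.020541 = A$332.5943
Market A$328.87 < fair A$332.5943: forward underpriced → reverse cash-and-carry (short spot, go long the forward).
At maturity, profit = |F_mkt − F*| = |328.87 − 332.5943| = A$3.72 per share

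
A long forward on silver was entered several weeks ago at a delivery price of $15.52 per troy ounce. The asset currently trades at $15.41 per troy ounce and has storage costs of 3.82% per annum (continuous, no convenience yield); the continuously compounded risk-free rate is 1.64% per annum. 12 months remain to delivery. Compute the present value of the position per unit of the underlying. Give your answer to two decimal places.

$0.74 per troy ounce

Current fair forward for the remaining 12 months: F = S·e^((r + u)·T), (r + u) = 0.0164 + 0.0382 = 0.0546
F = 15.41 · e^(0.0546 × 12/12) = 15.41 × 1.056118 = 16.2748
Value of long forward = (F − K)·e^(−rT) = (16.2748 − 15.52) · e^(−0.0164·12/12)
= 0.7548 × 0.983734 = 0.74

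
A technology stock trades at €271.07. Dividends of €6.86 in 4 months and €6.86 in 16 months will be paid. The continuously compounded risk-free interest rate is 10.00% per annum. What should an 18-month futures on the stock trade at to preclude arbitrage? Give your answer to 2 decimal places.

€300.25

PV(dividends) I = 6.86·e^(−0.1000·4/12) + 6.86·e^(−0.1000·16/12)
I = 6.6351 + 6.0037 = 12.6388
F = (S − I)·e^(rT) = (271.07 − 12.6388) · e^(0.1000·18/12)
= 258.4312 · e^0.150000 = 258.4312 × 1.161834 = €300.25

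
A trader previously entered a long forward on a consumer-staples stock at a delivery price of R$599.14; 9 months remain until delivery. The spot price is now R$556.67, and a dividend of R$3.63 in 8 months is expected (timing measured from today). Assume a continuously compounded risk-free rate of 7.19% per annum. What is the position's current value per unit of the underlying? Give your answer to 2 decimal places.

PV(remaining dividends) I = 3.63·e^(−0.0719·8/12) = 3.4601
Current forward F = (S − I)·e^(rT) = (556.67 − 3.4601)·e^(0.0719·9/12) = 553.2099 × 1.055405 = 583.8605
Value (long) = (F − K)·e^(−rT) = (583.8605 − 599.14) × 0.947503 = -14.4774
Value = -R$14.48

-R$14.48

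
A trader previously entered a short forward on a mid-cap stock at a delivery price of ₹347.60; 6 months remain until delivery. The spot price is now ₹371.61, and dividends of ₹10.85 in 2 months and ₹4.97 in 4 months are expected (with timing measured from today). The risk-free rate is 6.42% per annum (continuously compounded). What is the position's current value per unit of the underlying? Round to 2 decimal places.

PV(remaining dividends) I = 10.85·e^(−0.0642·2/12) + 4.97·e^(−0.0642·4/12) = 15.5993
Current forward F = (S − I)·e^(rT) = (371.61 − 15.5993)·e^(0.0642·6/12) = 356.0107 × 1.032621 = 367.6241
Value (long) = (F − K)·e^(−rT) = (367.6241 − 347.60) × 0.968410 = 19.3915
Short position value = −(long value) = -₹19.39

-₹19.39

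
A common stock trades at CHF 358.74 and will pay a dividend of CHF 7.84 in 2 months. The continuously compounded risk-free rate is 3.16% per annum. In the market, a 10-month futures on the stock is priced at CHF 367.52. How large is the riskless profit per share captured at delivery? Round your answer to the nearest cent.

PV(dividends) I = 7.84·e^(−0.0316·2/12) = 7.7988
Fair futures F* = (S − I)·e^(rT) = (358.74 − 7.7988)·e^0.026333 = 350.9412 × 1.026683 = 360.3054
Market CHF 367.52 > fair 360.3054: forward overpriced → cash-and-carry (borrow at r, buy the stock and collect the dividends, short the forward).
Profit at T = |F_mkt − F*| = |367.52 − 360.3054| = CHF 7.21 per share

CHF 7.21 per share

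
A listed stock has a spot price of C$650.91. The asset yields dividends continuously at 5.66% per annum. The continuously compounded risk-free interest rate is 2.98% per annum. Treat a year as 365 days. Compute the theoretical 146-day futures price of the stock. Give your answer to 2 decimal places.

C$643.97

F = S·e^((r − q)T) = 650.91 · e^((0.0298 − 0.0566) × 146/365)
= 650.91 · e^-0.010720 = 650.91 × 0.989337
F = C$643.97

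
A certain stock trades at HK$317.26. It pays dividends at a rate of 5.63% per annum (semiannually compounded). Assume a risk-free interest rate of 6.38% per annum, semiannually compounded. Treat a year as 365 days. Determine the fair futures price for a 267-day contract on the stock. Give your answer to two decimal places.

HK$318.95

F = S · (1+r/2)^(2T) / (1+q/2)^(2T)
= 317.26 × 1.047013 / 1.041451 = 317.26 × 1.005341
F = HK$318.95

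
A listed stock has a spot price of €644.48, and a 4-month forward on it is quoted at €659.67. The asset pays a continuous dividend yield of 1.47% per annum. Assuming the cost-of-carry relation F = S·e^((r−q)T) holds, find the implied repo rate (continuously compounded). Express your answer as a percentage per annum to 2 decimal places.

From F = S·e^((r−q)T): (r − q) = ln(F/S)/T
ln(659.67/644.48) = ln(1.023569) = 0.023296
(r − q) = 0.023296 / (4/12) = 0.069888
r = ln(F/S)/T + q = 0.069888 + 0.0147 = 0.084588
r = 8.46%

8.46%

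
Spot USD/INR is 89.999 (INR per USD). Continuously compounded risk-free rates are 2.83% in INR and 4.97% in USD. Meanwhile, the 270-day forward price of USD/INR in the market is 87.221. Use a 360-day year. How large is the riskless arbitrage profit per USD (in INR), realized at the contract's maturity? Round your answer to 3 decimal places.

1.345 per USD (in INR)

Fair forward: F* = S·e^(carry·T), with carry = (r_INR − r_USD) = 0.0283 − 0.0497 = -0.0214
F* = 89.999 · e^(-0.0214 × 270/360) = 89.999 · e^-0.016050 = 89.999 × 0.984078 = 88.5660
Market 87.221 < fair 88.5660: forward underpriced → reverse cash-and-carry (short spot, go long the forward).
At maturity, profit = |F_mkt − F*| = |87.221 − 88.5660| = 1.345 per USD (in INR)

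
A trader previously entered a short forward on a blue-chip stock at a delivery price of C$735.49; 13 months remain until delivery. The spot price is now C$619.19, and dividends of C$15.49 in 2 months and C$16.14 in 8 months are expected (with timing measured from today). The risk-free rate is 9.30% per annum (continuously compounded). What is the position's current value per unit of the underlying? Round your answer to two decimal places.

PV(remaining dividends) I = 15.49·e^(−0.0930·2/12) + 16.14·e^(−0.0930·8/12) = 30.4215
Current forward F = (S − I)·e^(rT) = (619.19 − 30.4215)·e^(0.0930·13/12) = 588.7685 × 1.106000 = 651.1780
Value (long) = (F − K)·e^(−rT) = (651.1780 − 735.49) × 0.904159 = -76.2315
Short position value = −(long value) = C$76.23

C$76.23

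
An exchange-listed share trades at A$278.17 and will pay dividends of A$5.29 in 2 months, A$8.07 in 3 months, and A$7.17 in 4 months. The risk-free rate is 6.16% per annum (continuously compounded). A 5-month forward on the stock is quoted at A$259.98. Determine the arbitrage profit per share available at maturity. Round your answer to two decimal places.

A$4.69 per share

PV(dividends) I = 5.29·e^(−0.0616·2/12) + 8.07·e^(−0.0616·3/12) + 7.17·e^(−0.0616·4/12) = 20.2069
Fair forward F* = (S − I)·e^(rT) = (278.17 − 20.2069)·e^0.025667 = 257.9631 × 1.025999 = 264.6699
Market A$259.98 < fair 264.6699: forward underpriced → reverse cash-and-carry (short the stock, invest proceeds at r, pay the dividends, go long the forward).
Profit at T = |F_mkt − F*| = |259.98 − 264.6699| = A$4.69 per share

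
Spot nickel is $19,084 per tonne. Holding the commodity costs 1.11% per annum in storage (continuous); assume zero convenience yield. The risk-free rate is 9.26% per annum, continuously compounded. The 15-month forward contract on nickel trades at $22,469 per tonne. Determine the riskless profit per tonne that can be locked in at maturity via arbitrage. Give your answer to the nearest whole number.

Fair forward: F* = S·e^(carry·T), with carry = (r + u) = 0.0926 + 0.0111 = 0.1037
F* = 19084 · e^(0.1037 × 15/12) = 19084 · e^0.129625 = 19084 × 1.138401 = $21725.2447
Market $22469 > fair $21725.2447: forward overpriced → cash-and-carry (buy spot, short the forward).
At maturity, profit = |F_mkt − F*| = |22469 − 21725.2447| = $744 per tonne

$744 per tonne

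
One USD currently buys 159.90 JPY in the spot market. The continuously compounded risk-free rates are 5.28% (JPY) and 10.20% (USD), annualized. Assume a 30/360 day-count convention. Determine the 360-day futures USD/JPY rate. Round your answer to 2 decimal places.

152.22

F = S·e^((r_JPY − r_USD)T) = 159.90 · e^((0.0528 − 0.1020) × 360/360)
= 159.90 · e^-0.049200 = 159.90 × 0.951991
F = 152.22 JPY per USD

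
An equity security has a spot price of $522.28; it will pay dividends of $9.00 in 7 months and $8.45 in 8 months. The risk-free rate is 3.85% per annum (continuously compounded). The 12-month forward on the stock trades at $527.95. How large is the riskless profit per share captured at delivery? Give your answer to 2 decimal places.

PV(dividends) I = 9.00·e^(−0.0385·7/12) + 8.45·e^(−0.0385·8/12) = 17.0360
Fair forward F* = (S − I)·e^(rT) = (522.28 − 17.0360)·e^0.038500 = 505.2440 × 1.039251 = 525.0753
Market $527.95 > fair 525.0753: forward overpriced → cash-and-carry (borrow at r, buy the stock and collect the dividends, short the forward).
Profit at T = |F_mkt − F*| = |527.95 − 525.0753| = $2.87 per share

$2.87 per share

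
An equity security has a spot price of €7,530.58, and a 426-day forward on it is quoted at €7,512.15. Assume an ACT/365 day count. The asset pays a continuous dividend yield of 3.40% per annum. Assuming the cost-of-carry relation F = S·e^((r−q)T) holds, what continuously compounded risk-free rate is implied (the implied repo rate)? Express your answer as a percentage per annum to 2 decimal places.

3.19%

From F = S·e^((r−q)T): (r − q) = ln(F/S)/T
ln(7512.15/7530.58) = ln(0.997553) = -0.002450
(r − q) = -0.002450 / (426/365) = -0.002099
r = ln(F/S)/T + q = -0.002099 + 0.0340 = 0.031901
r = 3.19%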